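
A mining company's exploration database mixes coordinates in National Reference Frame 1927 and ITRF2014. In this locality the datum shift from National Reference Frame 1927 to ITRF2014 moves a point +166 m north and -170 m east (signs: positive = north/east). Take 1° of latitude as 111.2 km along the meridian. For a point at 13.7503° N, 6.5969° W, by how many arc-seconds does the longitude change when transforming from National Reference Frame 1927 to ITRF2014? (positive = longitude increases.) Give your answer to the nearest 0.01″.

At latitude 13.7503°, cos φ = 0.971341.
1° of longitude at this latitude = 111.2 × cos φ = 108.01 km, so Δλ = -170.0 / 108013.1 = -0.0015739° = -5.666″.

Δλ = -5.67″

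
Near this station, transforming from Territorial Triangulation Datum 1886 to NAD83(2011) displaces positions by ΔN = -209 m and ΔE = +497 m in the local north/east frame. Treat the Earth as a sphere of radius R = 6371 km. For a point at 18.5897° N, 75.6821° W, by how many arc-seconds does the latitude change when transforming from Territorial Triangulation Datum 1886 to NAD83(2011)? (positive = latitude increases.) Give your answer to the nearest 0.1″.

Δφ = -6.8″

On a sphere of radius R, 1 rad of latitude = R, so Δφ = ΔN / R = -209.0 / 6371000 = -3.2805e-05 rad = -6.766″.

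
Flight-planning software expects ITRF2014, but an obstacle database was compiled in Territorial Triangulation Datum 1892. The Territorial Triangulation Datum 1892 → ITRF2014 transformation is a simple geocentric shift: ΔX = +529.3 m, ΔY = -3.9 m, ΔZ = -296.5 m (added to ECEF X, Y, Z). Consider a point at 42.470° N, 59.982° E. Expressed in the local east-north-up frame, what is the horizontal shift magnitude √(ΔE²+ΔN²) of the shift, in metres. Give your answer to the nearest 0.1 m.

606.7 m

At φ = 42.470°, λ = 59.982°: sin φ = 0.675204, cos φ = 0.737631, sin λ = 0.865868, cos λ = 0.500272.
ΔE = −sin λ·ΔX + cos λ·ΔY = −(0.865868)·(529.3) + (0.500272)·(-3.9) = -460.26 m.
ΔN = −sin φ cos λ·ΔX − sin φ sin λ·ΔY + cos φ·ΔZ = −(0.675204)(0.500272)(529.3) − (0.675204)(0.865868)(-3.9) + (0.737631)(-296.5) = -395.22 m.
Horizontal magnitude = √(ΔE² + ΔN²) = √((-460.26)² + (-395.22)²) = 606.66 m.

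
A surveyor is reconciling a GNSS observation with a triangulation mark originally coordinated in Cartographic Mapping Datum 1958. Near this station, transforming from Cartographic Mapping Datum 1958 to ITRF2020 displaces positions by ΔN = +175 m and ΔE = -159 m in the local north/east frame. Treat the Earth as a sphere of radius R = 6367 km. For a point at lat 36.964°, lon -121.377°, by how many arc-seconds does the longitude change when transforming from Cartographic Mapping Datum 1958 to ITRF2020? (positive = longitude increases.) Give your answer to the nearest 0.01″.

Δλ = -6.45″

At latitude 36.964°, cos φ = 0.799013.
One radian of longitude at latitude φ spans R cos φ, so Δλ = ΔE / (R cos φ) = -159.0 / (6367000 × 0.799013) = -3.1254e-05 rad = -6.447″.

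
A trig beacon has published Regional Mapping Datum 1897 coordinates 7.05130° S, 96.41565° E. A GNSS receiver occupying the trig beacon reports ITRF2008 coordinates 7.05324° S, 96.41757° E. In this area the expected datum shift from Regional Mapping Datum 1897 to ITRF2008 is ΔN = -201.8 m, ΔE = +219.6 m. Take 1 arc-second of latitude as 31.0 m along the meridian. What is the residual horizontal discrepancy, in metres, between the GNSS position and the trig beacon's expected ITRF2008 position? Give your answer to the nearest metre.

16 m

Observed coordinate differences: Δφ = -0.00194°, Δλ = +0.00192°.
Converting to metres (1° lat = 111600 m, cos φ = 0.992437): observed ΔN = -216.5 m, observed ΔE = 212.7 m.
Subtracting the expected shift leaves a residual of -216.5 − (-201.8) = -14.7 m north and 212.7 − (219.6) = -6.9 m east.
Residual distance = √((-14.7)² + (-6.9)²) = 16.3 m.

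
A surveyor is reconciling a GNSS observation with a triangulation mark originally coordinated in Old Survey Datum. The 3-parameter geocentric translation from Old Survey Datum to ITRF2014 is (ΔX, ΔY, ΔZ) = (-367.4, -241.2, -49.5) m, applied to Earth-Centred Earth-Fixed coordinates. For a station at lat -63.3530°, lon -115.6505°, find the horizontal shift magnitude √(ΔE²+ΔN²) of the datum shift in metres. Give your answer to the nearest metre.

The local east axis at (φ, λ) is (−sin λ, cos λ, 0), so ΔE = −sin(-115.6505°)·(-367.4) + cos(-115.6505°)·(-241.2) = -226.78 m.
The local north axis is (−sin φ cos λ, −sin φ sin λ, cos φ), giving ΔN = 142.148 + 194.336 − 22.200 = 314.28 m.
Horizontal magnitude = √(ΔE² + ΔN²) = √((-226.78)² + 314.28²) = 387.56 m.

388 m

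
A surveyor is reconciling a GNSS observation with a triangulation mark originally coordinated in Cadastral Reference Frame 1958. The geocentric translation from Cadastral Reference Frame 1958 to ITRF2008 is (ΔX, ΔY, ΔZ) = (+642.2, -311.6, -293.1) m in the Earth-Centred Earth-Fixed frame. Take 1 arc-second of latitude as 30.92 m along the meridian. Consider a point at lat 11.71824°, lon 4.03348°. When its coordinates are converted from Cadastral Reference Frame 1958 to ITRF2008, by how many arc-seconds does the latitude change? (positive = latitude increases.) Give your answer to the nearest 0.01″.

Δφ = -13.35″

sin φ = 0.203099, cos φ = 0.979158, sin λ = 0.070339, cos λ = 0.997523.
North component: ΔN = −sin φ cos λ·ΔX − sin φ sin λ·ΔY + cos φ·ΔZ = −(0.203099)(0.997523)(642.2) − (0.203099)(0.070339)(-311.6) + (0.979158)(-293.1) = -412.65 m.
1° of latitude spans 3600 × 30.92 = 111312 m, so Δφ = -412.65 / 111312 × 3600 = -13.346″.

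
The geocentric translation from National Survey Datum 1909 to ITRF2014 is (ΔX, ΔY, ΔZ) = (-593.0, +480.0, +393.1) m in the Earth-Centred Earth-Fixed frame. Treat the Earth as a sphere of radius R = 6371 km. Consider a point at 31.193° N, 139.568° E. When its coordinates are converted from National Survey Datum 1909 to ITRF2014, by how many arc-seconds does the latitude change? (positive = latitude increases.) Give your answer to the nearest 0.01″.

Δφ = -1.90″

sin φ = 0.517923, cos φ = 0.855428, sin λ = 0.648545, cos λ = -0.761176.
North component: ΔN = −sin φ cos λ·ΔX − sin φ sin λ·ΔY + cos φ·ΔZ = −(0.517923)(-0.761176)(-593.0) − (0.517923)(0.648545)(480.0) + (0.855428)(393.1) = -58.74 m.
1° of latitude spans πR/180 = 111195 m, so Δφ = -58.74 / 111195 × 3600 = -1.902″.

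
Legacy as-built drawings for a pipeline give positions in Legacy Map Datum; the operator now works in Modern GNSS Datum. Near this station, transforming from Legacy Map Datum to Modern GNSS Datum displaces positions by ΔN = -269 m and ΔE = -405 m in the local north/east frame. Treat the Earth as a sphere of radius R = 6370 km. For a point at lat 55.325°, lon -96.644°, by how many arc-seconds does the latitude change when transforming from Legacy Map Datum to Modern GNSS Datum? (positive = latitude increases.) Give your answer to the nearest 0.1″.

On a sphere of radius R, 1 rad of latitude = R, so Δφ = ΔN / R = -269.0 / 6370000 = -4.2229e-05 rad = -8.710″.

Δφ = -8.7″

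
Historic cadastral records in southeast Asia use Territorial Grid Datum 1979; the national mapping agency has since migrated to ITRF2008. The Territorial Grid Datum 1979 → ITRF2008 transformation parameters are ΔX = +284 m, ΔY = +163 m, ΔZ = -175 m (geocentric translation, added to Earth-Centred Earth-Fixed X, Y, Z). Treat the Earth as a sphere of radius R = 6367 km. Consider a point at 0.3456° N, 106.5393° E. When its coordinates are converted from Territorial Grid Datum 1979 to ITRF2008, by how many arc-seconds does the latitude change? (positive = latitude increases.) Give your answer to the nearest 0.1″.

Δφ = -5.7″

sin φ = 0.006032, cos φ = 0.999982, sin λ = 0.958625, cos λ = -0.284673.
North component: ΔN = −sin φ cos λ·ΔX − sin φ sin λ·ΔY + cos φ·ΔZ = −(0.006032)(-0.284673)(284) − (0.006032)(0.958625)(163) + (0.999982)(-175) = -175.45 m.
1° of latitude spans πR/180 = 111125 m, so Δφ = -175.45 / 111125 × 3600 = -5.684″.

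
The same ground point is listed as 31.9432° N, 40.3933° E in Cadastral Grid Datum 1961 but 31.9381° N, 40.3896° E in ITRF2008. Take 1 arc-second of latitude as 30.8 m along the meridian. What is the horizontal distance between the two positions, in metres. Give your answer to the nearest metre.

Δφ = 31.9381° − 31.9432° = -0.0051°; Δλ = 40.3896° − 40.3933° = -0.0037°.
1° of latitude = 3600 × 30.80 = 110880 m.
ΔN = Δφ × 110880 = -565.5 m; ΔE = Δλ × 110880 × cos(31.9432°) = -0.0037 × 110880 × 0.848573 = -348.1 m.
Distance = √(ΔE² + ΔN²) = √((-348.1)² + (-565.5)²) = 664.1 m.

664 m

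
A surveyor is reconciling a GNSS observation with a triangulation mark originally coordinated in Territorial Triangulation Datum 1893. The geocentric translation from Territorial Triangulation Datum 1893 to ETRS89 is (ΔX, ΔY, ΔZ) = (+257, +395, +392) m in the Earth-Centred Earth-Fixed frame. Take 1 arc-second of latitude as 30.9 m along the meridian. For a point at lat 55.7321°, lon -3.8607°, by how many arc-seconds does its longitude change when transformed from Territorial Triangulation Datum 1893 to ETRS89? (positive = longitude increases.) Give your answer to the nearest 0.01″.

Δλ = 23.65″

sin φ = 0.826414, cos φ = 0.563063, sin λ = -0.067331, cos λ = 0.997731.
East component: ΔE = −sin λ·ΔX + cos λ·ΔY = −(-0.067331)(257) + (0.997731)(395) = 411.41 m.
1° of latitude spans 3600 × 30.90 = 111240 m; at latitude φ, 1° of longitude spans that × cos φ = 62635.1 m, so Δλ = 411.41 / 62635.1 × 3600 = 23.646″.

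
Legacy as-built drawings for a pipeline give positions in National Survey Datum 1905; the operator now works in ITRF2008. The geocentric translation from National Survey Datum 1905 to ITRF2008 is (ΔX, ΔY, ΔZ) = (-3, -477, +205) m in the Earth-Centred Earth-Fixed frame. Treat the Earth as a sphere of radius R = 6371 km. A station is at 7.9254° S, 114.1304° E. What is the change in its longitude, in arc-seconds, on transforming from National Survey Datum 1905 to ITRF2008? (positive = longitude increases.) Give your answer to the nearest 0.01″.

Δλ = 6.46″

sin φ = -0.137884, cos φ = 0.990448, sin λ = 0.912617, cos λ = -0.408815.
East component: ΔE = −sin λ·ΔX + cos λ·ΔY = −(0.912617)(-3) + (-0.408815)(-477) = 197.74 m.
1° of latitude spans πR/180 = 111195 m; at latitude φ, 1° of longitude spans that × cos φ = 110132.8 m, so Δλ = 197.74 / 110132.8 × 3600 = 6.464″.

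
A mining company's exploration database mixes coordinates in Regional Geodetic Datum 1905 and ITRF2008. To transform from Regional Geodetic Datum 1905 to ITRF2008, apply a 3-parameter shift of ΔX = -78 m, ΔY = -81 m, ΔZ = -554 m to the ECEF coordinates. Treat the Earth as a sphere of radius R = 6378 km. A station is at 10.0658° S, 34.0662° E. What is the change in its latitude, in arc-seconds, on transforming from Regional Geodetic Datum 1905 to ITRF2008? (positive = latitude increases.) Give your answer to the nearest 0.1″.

Δφ = -18.3″

sin φ = -0.174779, cos φ = 0.984608, sin λ = 0.560150, cos λ = 0.828391.
North component: ΔN = −sin φ cos λ·ΔX − sin φ sin λ·ΔY + cos φ·ΔZ = −(-0.174779)(0.828391)(-78) − (-0.174779)(0.560150)(-81) + (0.984608)(-554) = -564.70 m.
1° of latitude spans πR/180 = 111317 m, so Δφ = -564.70 / 111317 × 3600 = -18.262″.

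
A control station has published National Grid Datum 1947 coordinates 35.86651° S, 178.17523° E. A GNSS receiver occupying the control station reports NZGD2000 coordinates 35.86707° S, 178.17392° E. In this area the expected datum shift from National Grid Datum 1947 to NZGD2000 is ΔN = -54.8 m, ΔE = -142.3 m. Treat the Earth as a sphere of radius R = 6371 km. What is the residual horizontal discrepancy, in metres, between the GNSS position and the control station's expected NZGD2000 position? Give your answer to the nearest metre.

25 m

Observed coordinate differences: Δφ = -0.00056°, Δλ = -0.00131°.
Converting to metres (1° lat = 111195 m, cos φ = 0.810384): observed ΔN = -62.3 m, observed ΔE = -118.0 m.
Subtracting the expected shift leaves a residual of -62.3 − (-54.8) = -7.5 m north and -118.0 − (-142.3) = 24.3 m east.
Residual distance = √((-7.5)² + 24.3²) = 25.4 m.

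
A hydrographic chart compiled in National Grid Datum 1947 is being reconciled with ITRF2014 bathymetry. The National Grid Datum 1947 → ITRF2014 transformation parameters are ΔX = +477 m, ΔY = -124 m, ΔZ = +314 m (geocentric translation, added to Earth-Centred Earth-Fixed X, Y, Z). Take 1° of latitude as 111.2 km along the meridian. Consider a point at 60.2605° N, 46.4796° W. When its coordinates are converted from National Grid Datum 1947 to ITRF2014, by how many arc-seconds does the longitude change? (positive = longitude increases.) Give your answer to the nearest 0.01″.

Δλ = 17.00″

sin φ = 0.868290, cos φ = 0.496057, sin λ = -0.725129, cos λ = 0.688613.
East component: ΔE = −sin λ·ΔX + cos λ·ΔY = −(-0.725129)(477) + (0.688613)(-124) = 260.50 m.
1° of latitude spans 111200 m; at latitude φ, 1° of longitude spans that × cos φ = 55161.6 m, so Δλ = 260.50 / 55161.6 × 3600 = 17.001″.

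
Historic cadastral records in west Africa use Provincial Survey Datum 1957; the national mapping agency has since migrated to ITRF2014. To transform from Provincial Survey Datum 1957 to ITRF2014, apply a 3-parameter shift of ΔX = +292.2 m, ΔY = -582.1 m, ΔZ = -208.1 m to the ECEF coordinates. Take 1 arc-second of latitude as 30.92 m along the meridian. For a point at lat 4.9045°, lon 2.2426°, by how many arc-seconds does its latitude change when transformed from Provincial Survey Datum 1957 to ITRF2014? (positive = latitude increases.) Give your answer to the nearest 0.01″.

sin φ = 0.085495, cos φ = 0.996339, sin λ = 0.039131, cos λ = 0.999234.
North component: ΔN = −sin φ cos λ·ΔX − sin φ sin λ·ΔY + cos φ·ΔZ = −(0.085495)(0.999234)(292.2) − (0.085495)(0.039131)(-582.1) + (0.996339)(-208.1) = -230.35 m.
1° of latitude spans 3600 × 30.92 = 111312 m, so Δφ = -230.35 / 111312 × 3600 = -7.450″.

Δφ = -7.45″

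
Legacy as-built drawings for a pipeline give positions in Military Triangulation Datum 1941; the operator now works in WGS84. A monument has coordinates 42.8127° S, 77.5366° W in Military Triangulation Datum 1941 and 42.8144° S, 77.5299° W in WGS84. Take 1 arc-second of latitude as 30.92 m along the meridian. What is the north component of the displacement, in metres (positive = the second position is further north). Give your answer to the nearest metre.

ΔN = -189 m

Δφ = -42.8144° − -42.8127° = -0.0017°; Δλ = -77.5299° − -77.5366° = +0.0067°.
1° of latitude = 3600 × 30.92 = 111312 m.
ΔN = Δφ × 111312 = -189.2 m; ΔE = Δλ × 111312 × cos(-42.8127°) = +0.0067 × 111312 × 0.733579 = 547.1 m.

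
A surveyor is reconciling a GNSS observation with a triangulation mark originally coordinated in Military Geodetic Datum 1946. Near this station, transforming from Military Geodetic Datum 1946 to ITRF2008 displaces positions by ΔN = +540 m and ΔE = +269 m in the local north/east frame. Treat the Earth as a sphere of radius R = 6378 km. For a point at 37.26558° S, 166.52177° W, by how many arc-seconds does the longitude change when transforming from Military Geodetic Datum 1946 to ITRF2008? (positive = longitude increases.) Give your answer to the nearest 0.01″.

Δλ = 10.93″

At latitude -37.26558°, cos φ = 0.795837.
One radian of longitude at latitude φ spans R cos φ, so Δλ = ΔE / (R cos φ) = 269.0 / (6378000 × 0.795837) = 5.2996e-05 rad = 10.931″.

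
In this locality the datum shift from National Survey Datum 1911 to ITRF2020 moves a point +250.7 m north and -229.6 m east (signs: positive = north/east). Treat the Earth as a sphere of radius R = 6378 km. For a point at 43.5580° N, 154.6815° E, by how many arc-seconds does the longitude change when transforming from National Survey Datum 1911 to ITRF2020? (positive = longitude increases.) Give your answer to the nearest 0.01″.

Δλ = -10.25″

At latitude 43.5580°, cos φ = 0.724677.
One radian of longitude at latitude φ spans R cos φ, so Δλ = ΔE / (R cos φ) = -229.6 / (6378000 × 0.724677) = -4.9676e-05 rad = -10.246″.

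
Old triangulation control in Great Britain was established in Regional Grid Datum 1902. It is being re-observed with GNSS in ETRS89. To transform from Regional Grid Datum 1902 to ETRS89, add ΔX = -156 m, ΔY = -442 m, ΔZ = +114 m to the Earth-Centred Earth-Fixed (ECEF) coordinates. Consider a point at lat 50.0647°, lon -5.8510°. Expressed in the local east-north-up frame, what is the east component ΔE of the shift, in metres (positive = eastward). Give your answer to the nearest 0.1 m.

ΔE = -455.6 m

The local east axis at (φ, λ) is (−sin λ, cos λ, 0), so ΔE = −sin(-5.8510°)·(-156) + cos(-5.8510°)·(-442) = -455.60 m.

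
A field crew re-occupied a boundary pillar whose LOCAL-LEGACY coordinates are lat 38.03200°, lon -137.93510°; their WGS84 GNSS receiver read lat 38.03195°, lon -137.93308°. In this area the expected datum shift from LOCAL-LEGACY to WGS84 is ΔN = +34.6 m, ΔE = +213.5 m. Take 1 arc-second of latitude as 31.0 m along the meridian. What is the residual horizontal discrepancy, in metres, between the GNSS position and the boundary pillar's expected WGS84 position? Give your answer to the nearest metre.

54 m

Observed coordinate differences: Δφ = -0.00005°, Δλ = +0.00202°.
Converting to metres (1° lat = 111600 m, cos φ = 0.787667): observed ΔN = -5.6 m, observed ΔE = 177.6 m.
Subtracting the expected shift leaves a residual of -5.6 − (34.6) = -40.2 m north and 177.6 − (213.5) = -35.9 m east.
Residual distance = √((-40.2)² + (-35.9)²) = 53.9 m.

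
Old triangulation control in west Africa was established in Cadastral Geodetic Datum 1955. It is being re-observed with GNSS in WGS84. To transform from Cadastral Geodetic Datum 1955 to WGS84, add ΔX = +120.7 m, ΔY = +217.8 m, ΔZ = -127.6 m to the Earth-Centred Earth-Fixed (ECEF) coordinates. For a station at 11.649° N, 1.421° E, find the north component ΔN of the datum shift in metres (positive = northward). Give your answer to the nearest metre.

ΔN = -150 m

At φ = 11.649°, λ = 1.421°: sin φ = 0.201916, cos φ = 0.979403, sin λ = 0.024799, cos λ = 0.999692.
ΔN = −sin φ cos λ·ΔX − sin φ sin λ·ΔY + cos φ·ΔZ = −(0.201916)(0.999692)(120.7) − (0.201916)(0.024799)(217.8) + (0.979403)(-127.6) = -150.43 m.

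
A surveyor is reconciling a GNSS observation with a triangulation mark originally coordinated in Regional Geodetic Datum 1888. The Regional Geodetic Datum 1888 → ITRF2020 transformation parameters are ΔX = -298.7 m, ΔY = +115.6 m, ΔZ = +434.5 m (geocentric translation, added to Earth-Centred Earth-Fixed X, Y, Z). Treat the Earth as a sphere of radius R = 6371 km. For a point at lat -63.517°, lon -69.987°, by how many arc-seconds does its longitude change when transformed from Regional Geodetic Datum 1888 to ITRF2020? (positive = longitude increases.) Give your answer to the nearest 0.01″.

sin φ = -0.895067, cos φ = 0.445932, sin λ = -0.939615, cos λ = 0.342233.
East component: ΔE = −sin λ·ΔX + cos λ·ΔY = −(-0.939615)(-298.7) + (0.342233)(115.6) = -241.10 m.
1° of latitude spans πR/180 = 111195 m; at latitude φ, 1° of longitude spans that × cos φ = 49585.4 m, so Δλ = -241.10 / 49585.4 × 3600 = -17.504″.

Δλ = -17.50″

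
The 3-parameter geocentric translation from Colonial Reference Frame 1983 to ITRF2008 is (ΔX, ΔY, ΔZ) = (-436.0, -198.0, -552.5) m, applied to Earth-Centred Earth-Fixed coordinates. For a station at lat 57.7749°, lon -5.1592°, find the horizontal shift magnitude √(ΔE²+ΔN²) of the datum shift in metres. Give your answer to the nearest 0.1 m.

The local east axis at (φ, λ) is (−sin λ, cos λ, 0), so ΔE = −sin(-5.1592°)·(-436.0) + cos(-5.1592°)·(-198.0) = -236.40 m.
The local north axis is (−sin φ cos λ, −sin φ sin λ, cos φ), giving ΔN = 367.344 − 15.062 − 294.619 = 57.66 m.
Horizontal magnitude = √(ΔE² + ΔN²) = √((-236.40)² + 57.66²) = 243.34 m.

243.3 m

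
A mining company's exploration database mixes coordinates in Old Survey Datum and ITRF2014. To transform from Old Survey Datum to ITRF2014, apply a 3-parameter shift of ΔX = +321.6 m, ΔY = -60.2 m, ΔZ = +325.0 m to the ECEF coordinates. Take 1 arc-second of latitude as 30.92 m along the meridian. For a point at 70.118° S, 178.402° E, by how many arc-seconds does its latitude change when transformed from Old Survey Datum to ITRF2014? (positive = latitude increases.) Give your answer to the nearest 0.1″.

Δφ = -6.3″

sin φ = -0.940395, cos φ = 0.340084, sin λ = 0.027887, cos λ = -0.999611.
North component: ΔN = −sin φ cos λ·ΔX − sin φ sin λ·ΔY + cos φ·ΔZ = −(-0.940395)(-0.999611)(321.6) − (-0.940395)(0.027887)(-60.2) + (0.340084)(325.0) = -193.36 m.
1° of latitude spans 3600 × 30.92 = 111312 m, so Δφ = -193.36 / 111312 × 3600 = -6.254″.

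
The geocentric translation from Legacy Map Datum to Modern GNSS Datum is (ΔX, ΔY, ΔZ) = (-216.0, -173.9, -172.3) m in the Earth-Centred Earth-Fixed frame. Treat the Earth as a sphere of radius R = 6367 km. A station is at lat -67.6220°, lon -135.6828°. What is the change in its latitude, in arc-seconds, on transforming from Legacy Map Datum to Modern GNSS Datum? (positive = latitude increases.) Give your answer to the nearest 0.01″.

sin φ = -0.924692, cos φ = 0.380715, sin λ = -0.698630, cos λ = -0.715483.
North component: ΔN = −sin φ cos λ·ΔX − sin φ sin λ·ΔY + cos φ·ΔZ = −(-0.924692)(-0.715483)(-216.0) − (-0.924692)(-0.698630)(-173.9) + (0.380715)(-172.3) = 189.65 m.
1° of latitude spans πR/180 = 111125 m, so Δφ = 189.65 / 111125 × 3600 = 6.144″.

Δφ = 6.14″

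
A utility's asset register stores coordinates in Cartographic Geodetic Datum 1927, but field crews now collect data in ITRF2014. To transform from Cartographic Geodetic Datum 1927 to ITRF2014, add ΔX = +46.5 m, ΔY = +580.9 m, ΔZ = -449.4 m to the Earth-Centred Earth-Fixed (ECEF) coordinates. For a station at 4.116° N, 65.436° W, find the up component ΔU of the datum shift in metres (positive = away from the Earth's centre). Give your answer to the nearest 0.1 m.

At φ = 4.116°, λ = -65.436°: sin φ = 0.071776, cos φ = 0.997421, sin λ = -0.909497, cos λ = 0.415709.
ΔU = cos φ cos λ·ΔX + cos φ sin λ·ΔY + sin φ·ΔZ = (0.997421)(0.415709)(46.5) + (0.997421)(-0.909497)(580.9) + (0.071776)(-449.4) = -539.94 m.

ΔU = -539.9 m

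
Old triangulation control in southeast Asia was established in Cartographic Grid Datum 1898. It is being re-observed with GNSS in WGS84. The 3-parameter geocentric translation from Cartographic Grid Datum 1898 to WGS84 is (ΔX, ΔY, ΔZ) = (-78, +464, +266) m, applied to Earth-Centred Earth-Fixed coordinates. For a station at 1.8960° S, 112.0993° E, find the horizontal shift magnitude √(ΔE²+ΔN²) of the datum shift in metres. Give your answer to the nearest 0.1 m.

299.1 m

At φ = -1.8960°, λ = 112.0993°: sin φ = -0.033085, cos φ = 0.999453, sin λ = 0.926533, cos λ = -0.376213.
ΔE = −sin λ·ΔX + cos λ·ΔY = −(0.926533)·(-78) + (-0.376213)·(464) = -102.29 m.
ΔN = −sin φ cos λ·ΔX − sin φ sin λ·ΔY + cos φ·ΔZ = −(-0.033085)(-0.376213)(-78) − (-0.033085)(0.926533)(464) + (0.999453)(266) = 281.05 m.
Horizontal magnitude = √(ΔE² + ΔN²) = √((-102.29)² + 281.05²) = 299.09 m.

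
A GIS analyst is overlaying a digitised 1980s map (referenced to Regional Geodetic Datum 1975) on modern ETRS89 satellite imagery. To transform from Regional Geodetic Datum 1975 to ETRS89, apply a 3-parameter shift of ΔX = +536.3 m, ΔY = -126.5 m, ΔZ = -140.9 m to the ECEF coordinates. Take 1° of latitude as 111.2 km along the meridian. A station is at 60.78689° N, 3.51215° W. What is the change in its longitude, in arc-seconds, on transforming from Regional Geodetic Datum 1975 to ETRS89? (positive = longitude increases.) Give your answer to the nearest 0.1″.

sin φ = 0.872810, cos φ = 0.488059, sin λ = -0.061260, cos λ = 0.998122.
East component: ΔE = −sin λ·ΔX + cos λ·ΔY = −(-0.061260)(536.3) + (0.998122)(-126.5) = -93.41 m.
1° of latitude spans 111200 m; at latitude φ, 1° of longitude spans that × cos φ = 54272.2 m, so Δλ = -93.41 / 54272.2 × 3600 = -6.196″.

Δλ = -6.2″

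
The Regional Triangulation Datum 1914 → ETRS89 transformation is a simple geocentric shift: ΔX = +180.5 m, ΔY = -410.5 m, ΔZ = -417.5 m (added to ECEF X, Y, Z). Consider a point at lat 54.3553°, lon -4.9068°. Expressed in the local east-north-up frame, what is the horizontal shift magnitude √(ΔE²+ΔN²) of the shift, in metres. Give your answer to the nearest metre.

574 m

At φ = 54.3553°, λ = -4.9068°: sin φ = 0.812646, cos φ = 0.582757, sin λ = -0.085535, cos λ = 0.996335.
ΔE = −sin λ·ΔX + cos λ·ΔY = −(-0.085535)·(180.5) + (0.996335)·(-410.5) = -393.56 m.
ΔN = −sin φ cos λ·ΔX − sin φ sin λ·ΔY + cos φ·ΔZ = −(0.812646)(0.996335)(180.5) − (0.812646)(-0.085535)(-410.5) + (0.582757)(-417.5) = -417.98 m.
Horizontal magnitude = √(ΔE² + ΔN²) = √((-393.56)² + (-417.98)²) = 574.10 m.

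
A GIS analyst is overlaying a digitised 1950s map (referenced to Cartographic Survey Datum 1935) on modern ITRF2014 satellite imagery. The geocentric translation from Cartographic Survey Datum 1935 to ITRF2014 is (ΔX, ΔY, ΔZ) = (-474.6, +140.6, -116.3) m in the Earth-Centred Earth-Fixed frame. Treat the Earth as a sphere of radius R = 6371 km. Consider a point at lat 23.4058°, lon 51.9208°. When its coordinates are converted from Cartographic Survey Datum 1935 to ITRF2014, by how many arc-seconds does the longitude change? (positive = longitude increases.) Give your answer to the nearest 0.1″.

Δλ = 16.2″

sin φ = 0.397241, cos φ = 0.917714, sin λ = 0.787159, cos λ = 0.616750.
East component: ΔE = −sin λ·ΔX + cos λ·ΔY = −(0.787159)(-474.6) + (0.616750)(140.6) = 460.30 m.
1° of latitude spans πR/180 = 111195 m; at latitude φ, 1° of longitude spans that × cos φ = 102045.2 m, so Δλ = 460.30 / 102045.2 × 3600 = 16.239″.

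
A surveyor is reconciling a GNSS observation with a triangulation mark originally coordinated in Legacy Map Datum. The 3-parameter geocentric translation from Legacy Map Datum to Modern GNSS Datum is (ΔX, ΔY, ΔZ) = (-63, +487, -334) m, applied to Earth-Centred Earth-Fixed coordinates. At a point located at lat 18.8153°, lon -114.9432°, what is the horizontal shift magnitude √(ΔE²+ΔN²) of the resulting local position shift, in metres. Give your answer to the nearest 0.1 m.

At φ = 18.8153°, λ = -114.9432°: sin φ = 0.322518, cos φ = 0.946563, sin λ = -0.906726, cos λ = -0.421720.
ΔE = −sin λ·ΔX + cos λ·ΔY = −(-0.906726)·(-63) + (-0.421720)·(487) = -262.50 m.
ΔN = −sin φ cos λ·ΔX − sin φ sin λ·ΔY + cos φ·ΔZ = −(0.322518)(-0.421720)(-63) − (0.322518)(-0.906726)(487) + (0.946563)(-334) = -182.30 m.
Horizontal magnitude = √(ΔE² + ΔN²) = √((-262.50)² + (-182.30)²) = 319.60 m.

319.6 m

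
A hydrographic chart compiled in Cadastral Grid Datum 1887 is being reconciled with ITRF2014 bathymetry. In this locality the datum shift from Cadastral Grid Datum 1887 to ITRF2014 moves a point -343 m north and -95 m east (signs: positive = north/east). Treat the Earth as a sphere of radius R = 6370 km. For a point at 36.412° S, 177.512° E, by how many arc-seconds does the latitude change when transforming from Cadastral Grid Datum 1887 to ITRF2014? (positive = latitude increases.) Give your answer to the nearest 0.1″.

Δφ = -11.1″

On a sphere of radius R, 1 rad of latitude = R, so Δφ = ΔN / R = -343.0 / 6370000 = -5.3846e-05 rad = -11.107″.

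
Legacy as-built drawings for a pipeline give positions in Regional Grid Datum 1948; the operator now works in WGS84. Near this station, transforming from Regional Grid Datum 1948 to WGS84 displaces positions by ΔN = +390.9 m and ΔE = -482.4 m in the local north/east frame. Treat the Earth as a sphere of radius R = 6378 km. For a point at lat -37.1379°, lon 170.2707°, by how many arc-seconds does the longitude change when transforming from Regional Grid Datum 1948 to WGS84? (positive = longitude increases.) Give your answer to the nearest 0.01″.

Δλ = -19.57″

At latitude -37.1379°, cos φ = 0.797185.
One radian of longitude at latitude φ spans R cos φ, so Δλ = ΔE / (R cos φ) = -482.4 / (6378000 × 0.797185) = -9.4878e-05 rad = -19.570″.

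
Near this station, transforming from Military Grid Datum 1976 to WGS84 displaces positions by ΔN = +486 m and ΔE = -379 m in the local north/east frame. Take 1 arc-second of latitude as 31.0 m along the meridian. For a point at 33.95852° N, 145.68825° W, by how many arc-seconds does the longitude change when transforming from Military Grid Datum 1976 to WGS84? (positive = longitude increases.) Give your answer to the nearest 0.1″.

At latitude 33.95852°, cos φ = 0.829442.
1″ of longitude at this latitude = 31.00 × cos φ = 25.7127 m, so Δλ = -379.0 / 25.7127 = -14.740″.

Δλ = -14.7″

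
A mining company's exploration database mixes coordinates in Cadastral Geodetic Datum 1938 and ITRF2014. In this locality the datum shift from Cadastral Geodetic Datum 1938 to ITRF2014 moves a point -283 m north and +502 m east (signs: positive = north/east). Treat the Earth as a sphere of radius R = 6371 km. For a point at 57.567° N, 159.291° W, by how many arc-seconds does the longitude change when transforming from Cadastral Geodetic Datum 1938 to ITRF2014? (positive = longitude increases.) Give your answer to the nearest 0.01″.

At latitude 57.567°, cos φ = 0.536313.
One radian of longitude at latitude φ spans R cos φ, so Δλ = ΔE / (R cos φ) = 502.0 / (6371000 × 0.536313) = 1.4692e-04 rad = 30.304″.

Δλ = 30.30″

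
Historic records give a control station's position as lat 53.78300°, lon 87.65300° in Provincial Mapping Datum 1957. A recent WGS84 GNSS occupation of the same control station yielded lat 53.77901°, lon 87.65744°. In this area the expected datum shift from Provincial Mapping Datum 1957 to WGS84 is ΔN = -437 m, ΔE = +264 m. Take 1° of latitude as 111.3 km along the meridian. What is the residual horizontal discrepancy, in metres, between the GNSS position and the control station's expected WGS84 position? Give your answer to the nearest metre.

Observed coordinate differences: Δφ = -0.00399°, Δλ = +0.00444°.
Converting to metres (1° lat = 111300 m, cos φ = 0.590845): observed ΔN = -444.1 m, observed ΔE = 292.0 m.
Subtracting the expected shift leaves a residual of -444.1 − (-437) = -7.1 m north and 292.0 − (264) = 28.0 m east.
Residual distance = √((-7.1)² + 28.0²) = 28.9 m.

29 m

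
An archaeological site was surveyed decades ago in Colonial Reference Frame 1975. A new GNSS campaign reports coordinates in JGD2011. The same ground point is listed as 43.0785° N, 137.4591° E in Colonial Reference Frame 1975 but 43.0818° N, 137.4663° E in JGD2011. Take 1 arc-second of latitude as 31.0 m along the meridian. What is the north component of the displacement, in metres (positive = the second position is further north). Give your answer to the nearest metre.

ΔN = 368 m

Δφ = 43.0818° − 43.0785° = +0.0033°; Δλ = 137.4663° − 137.4591° = +0.0072°.
1° of latitude = 3600 × 31.00 = 111600 m.
ΔN = Δφ × 111600 = 368.3 m; ΔE = Δλ × 111600 × cos(43.0785°) = +0.0072 × 111600 × 0.730419 = 586.9 m.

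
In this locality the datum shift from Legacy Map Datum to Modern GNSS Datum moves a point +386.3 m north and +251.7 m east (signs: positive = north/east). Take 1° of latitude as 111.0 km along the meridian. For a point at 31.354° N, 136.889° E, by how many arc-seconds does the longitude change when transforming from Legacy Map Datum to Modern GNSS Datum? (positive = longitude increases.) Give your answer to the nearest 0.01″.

At latitude 31.354°, cos φ = 0.853969.
1° of longitude at this latitude = 111.0 × cos φ = 94.79 km, so Δλ = 251.7 / 94790.5 = 0.0026553° = 9.559″.

Δλ = 9.56″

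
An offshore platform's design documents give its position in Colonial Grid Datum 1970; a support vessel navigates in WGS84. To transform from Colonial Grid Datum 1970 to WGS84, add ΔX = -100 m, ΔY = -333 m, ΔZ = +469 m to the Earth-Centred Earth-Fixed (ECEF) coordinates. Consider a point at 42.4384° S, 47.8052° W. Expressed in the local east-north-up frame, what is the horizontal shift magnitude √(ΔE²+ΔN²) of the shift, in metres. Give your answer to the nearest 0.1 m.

554.1 m

At φ = -42.4384°, λ = -47.8052°: sin φ = -0.674797, cos φ = 0.738003, sin λ = -0.740866, cos λ = 0.671653.
ΔE = −sin λ·ΔX + cos λ·ΔY = −(-0.740866)·(-100) + (0.671653)·(-333) = -297.75 m.
ΔN = −sin φ cos λ·ΔX − sin φ sin λ·ΔY + cos φ·ΔZ = −(-0.674797)(0.671653)(-100) − (-0.674797)(-0.740866)(-333) + (0.738003)(469) = 467.28 m.
Horizontal magnitude = √(ΔE² + ΔN²) = √((-297.75)² + 467.28²) = 554.08 m.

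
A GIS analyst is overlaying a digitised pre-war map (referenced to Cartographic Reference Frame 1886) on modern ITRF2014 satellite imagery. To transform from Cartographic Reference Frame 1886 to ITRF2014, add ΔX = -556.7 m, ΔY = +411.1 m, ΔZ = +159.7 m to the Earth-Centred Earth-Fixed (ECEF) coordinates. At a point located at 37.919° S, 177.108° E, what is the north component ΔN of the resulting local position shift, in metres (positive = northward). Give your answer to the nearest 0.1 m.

ΔN = 480.4 m

At φ = -37.919°, λ = 177.108°: sin φ = -0.614547, cos φ = 0.788880, sin λ = 0.050453, cos λ = -0.998726.
ΔN = −sin φ cos λ·ΔX − sin φ sin λ·ΔY + cos φ·ΔZ = −(-0.614547)(-0.998726)(-556.7) − (-0.614547)(0.050453)(411.1) + (0.788880)(159.7) = 480.41 m.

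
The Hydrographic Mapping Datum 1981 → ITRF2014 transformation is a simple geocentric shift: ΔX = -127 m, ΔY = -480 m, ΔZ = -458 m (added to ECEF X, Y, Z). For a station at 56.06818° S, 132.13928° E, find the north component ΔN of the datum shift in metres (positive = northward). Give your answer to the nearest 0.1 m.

The local north axis is (−sin φ cos λ, −sin φ sin λ, cos φ), giving ΔN = 70.698 − 295.314 − 255.658 = -480.27 m.

ΔN = -480.3 m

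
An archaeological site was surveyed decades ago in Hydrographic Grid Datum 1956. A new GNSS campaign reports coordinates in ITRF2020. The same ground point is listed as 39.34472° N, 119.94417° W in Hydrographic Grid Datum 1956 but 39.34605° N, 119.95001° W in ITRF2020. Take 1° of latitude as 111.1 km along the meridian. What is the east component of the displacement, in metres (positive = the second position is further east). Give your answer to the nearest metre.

ΔE = -502 m

Δφ = 39.34605° − 39.34472° = +0.00133°; Δλ = -119.95001° − -119.94417° = -0.00584°.
ΔN = Δφ × 111100 = 147.8 m; ΔE = Δλ × 111100 × cos(39.34472°) = -0.00584 × 111100 × 0.773346 = -501.8 m.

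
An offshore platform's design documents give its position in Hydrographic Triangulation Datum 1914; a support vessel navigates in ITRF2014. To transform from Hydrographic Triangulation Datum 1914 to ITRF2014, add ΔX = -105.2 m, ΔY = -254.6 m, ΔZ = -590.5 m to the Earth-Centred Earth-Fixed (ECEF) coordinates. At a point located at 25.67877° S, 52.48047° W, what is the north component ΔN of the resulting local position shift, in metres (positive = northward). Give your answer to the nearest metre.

ΔN = -472 m

The local north axis is (−sin φ cos λ, −sin φ sin λ, cos φ), giving ΔN = -27.763 + 87.503 − 532.181 = -472.44 m.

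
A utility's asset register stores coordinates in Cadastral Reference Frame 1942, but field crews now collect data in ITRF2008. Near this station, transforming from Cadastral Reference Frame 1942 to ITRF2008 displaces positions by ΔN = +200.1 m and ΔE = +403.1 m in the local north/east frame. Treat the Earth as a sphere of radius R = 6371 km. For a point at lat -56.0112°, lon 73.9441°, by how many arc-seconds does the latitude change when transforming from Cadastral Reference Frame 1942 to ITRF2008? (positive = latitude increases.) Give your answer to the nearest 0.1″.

On a sphere of radius R, 1 rad of latitude = R, so Δφ = ΔN / R = 200.1 / 6371000 = 3.1408e-05 rad = 6.478″.

Δφ = 6.5″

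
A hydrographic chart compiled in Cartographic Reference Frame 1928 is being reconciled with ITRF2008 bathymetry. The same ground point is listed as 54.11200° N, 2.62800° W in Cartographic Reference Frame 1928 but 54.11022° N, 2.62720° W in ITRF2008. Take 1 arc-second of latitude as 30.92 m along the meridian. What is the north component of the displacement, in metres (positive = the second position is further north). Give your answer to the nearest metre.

Δφ = 54.11022° − 54.11200° = -0.00178°; Δλ = -2.62720° − -2.62800° = +0.00080°.
1° of latitude = 3600 × 30.92 = 111312 m.
ΔN = Δφ × 111312 = -198.1 m; ΔE = Δλ × 111312 × cos(54.11200°) = +0.00080 × 111312 × 0.586203 = 52.2 m.

ΔN = -198 m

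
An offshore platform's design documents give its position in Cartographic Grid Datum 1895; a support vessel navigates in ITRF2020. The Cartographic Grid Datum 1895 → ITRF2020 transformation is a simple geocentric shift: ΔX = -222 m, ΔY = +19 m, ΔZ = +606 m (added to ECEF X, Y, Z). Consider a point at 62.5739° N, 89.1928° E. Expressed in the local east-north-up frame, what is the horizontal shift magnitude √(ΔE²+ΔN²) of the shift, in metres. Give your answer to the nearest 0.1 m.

345.9 m

At φ = 62.5739°, λ = 89.1928°: sin φ = 0.887606, cos φ = 0.460604, sin λ = 0.999901, cos λ = 0.014088.
ΔE = −sin λ·ΔX + cos λ·ΔY = −(0.999901)·(-222) + (0.014088)·(19) = 222.25 m.
ΔN = −sin φ cos λ·ΔX − sin φ sin λ·ΔY + cos φ·ΔZ = −(0.887606)(0.014088)(-222) − (0.887606)(0.999901)(19) + (0.460604)(606) = 265.04 m.
Horizontal magnitude = √(ΔE² + ΔN²) = √(222.25² + 265.04²) = 345.89 m.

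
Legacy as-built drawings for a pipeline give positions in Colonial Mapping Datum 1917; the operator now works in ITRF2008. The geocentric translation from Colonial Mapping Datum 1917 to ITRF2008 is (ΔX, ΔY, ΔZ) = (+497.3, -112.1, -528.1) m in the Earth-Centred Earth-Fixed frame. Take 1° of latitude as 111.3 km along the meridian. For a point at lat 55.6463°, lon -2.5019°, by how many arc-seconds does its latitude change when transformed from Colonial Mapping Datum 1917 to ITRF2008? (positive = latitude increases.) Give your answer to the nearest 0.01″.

Δφ = -23.04″

sin φ = 0.825570, cos φ = 0.564300, sin λ = -0.043653, cos λ = 0.999047.
North component: ΔN = −sin φ cos λ·ΔX − sin φ sin λ·ΔY + cos φ·ΔZ = −(0.825570)(0.999047)(497.3) − (0.825570)(-0.043653)(-112.1) + (0.564300)(-528.1) = -712.21 m.
1° of latitude spans 111300 m, so Δφ = -712.21 / 111300 × 3600 = -23.036″.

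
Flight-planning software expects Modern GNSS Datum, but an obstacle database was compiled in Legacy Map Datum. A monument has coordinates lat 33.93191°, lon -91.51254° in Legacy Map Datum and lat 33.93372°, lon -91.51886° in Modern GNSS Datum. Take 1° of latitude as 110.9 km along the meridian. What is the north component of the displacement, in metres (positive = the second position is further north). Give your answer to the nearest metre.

ΔN = 201 m

Δφ = 33.93372° − 33.93191° = +0.00181°; Δλ = -91.51886° − -91.51254° = -0.00632°.
ΔN = Δφ × 110900 = 200.7 m; ΔE = Δλ × 110900 × cos(33.93191°) = -0.00632 × 110900 × 0.829702 = -581.5 m.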